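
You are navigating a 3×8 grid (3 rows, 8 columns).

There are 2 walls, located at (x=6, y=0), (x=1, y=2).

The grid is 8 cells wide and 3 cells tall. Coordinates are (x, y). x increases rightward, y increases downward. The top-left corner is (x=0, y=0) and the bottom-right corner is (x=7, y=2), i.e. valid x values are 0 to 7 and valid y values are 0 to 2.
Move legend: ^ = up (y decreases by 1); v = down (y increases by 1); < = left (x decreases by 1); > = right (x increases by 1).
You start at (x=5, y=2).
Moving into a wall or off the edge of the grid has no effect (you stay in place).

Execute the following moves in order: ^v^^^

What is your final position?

Start: (x=5, y=2)
  ^ (up): (x=5, y=2) -> (x=5, y=1)
  v (down): (x=5, y=1) -> (x=5, y=2)
  ^ (up): (x=5, y=2) -> (x=5, y=1)
  ^ (up): (x=5, y=1) -> (x=5, y=0)
  ^ (up): blocked, stay at (x=5, y=0)
Final: (x=5, y=0)

Answer: Final position: (x=5, y=0)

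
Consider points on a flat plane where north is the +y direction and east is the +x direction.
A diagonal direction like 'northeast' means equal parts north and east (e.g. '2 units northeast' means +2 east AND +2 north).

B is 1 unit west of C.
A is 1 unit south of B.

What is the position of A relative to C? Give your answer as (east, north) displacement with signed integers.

Answer: A is at (east=-1, north=-1) relative to C.

Derivation:
Place C at the origin (east=0, north=0).
  B is 1 unit west of C: delta (east=-1, north=+0); B at (east=-1, north=0).
  A is 1 unit south of B: delta (east=+0, north=-1); A at (east=-1, north=-1).
Therefore A relative to C: (east=-1, north=-1).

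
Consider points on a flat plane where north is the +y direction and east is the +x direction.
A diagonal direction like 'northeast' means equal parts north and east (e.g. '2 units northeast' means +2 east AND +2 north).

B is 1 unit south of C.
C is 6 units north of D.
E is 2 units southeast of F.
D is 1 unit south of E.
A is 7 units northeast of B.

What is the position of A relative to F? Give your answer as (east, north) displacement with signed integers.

Place F at the origin (east=0, north=0).
  E is 2 units southeast of F: delta (east=+2, north=-2); E at (east=2, north=-2).
  D is 1 unit south of E: delta (east=+0, north=-1); D at (east=2, north=-3).
  C is 6 units north of D: delta (east=+0, north=+6); C at (east=2, north=3).
  B is 1 unit south of C: delta (east=+0, north=-1); B at (east=2, north=2).
  A is 7 units northeast of B: delta (east=+7, north=+7); A at (east=9, north=9).
Therefore A relative to F: (east=9, north=9).

Answer: A is at (east=9, north=9) relative to F.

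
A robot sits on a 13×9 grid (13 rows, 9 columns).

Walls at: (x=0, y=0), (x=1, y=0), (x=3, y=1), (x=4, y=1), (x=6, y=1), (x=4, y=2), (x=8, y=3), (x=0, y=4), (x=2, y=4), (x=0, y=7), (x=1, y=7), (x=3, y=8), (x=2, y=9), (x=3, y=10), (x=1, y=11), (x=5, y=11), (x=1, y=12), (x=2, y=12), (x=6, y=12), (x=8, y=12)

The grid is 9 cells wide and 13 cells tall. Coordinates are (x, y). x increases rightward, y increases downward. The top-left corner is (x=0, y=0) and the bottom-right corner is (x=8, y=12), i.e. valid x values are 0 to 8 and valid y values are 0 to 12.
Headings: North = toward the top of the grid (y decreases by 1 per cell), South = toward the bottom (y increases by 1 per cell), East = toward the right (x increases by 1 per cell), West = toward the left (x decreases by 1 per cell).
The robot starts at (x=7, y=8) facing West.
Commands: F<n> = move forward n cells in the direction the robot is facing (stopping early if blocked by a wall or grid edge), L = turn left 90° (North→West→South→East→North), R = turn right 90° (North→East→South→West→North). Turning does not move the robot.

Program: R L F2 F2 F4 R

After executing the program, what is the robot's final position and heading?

Answer: Final position: (x=4, y=8), facing North

Derivation:
Start: (x=7, y=8), facing West
  R: turn right, now facing North
  L: turn left, now facing West
  F2: move forward 2, now at (x=5, y=8)
  F2: move forward 1/2 (blocked), now at (x=4, y=8)
  F4: move forward 0/4 (blocked), now at (x=4, y=8)
  R: turn right, now facing North
Final: (x=4, y=8), facing North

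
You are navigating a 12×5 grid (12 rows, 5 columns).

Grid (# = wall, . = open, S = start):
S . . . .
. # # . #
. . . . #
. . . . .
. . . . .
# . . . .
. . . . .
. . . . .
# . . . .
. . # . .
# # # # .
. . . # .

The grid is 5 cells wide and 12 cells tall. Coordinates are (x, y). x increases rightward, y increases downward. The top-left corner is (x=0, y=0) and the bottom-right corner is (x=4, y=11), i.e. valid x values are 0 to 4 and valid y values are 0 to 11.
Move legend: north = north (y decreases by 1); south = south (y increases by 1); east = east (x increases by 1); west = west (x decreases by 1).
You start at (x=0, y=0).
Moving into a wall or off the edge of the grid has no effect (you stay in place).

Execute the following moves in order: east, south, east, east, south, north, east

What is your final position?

Answer: Final position: (x=4, y=0)

Derivation:
Start: (x=0, y=0)
  east (east): (x=0, y=0) -> (x=1, y=0)
  south (south): blocked, stay at (x=1, y=0)
  east (east): (x=1, y=0) -> (x=2, y=0)
  east (east): (x=2, y=0) -> (x=3, y=0)
  south (south): (x=3, y=0) -> (x=3, y=1)
  north (north): (x=3, y=1) -> (x=3, y=0)
  east (east): (x=3, y=0) -> (x=4, y=0)
Final: (x=4, y=0)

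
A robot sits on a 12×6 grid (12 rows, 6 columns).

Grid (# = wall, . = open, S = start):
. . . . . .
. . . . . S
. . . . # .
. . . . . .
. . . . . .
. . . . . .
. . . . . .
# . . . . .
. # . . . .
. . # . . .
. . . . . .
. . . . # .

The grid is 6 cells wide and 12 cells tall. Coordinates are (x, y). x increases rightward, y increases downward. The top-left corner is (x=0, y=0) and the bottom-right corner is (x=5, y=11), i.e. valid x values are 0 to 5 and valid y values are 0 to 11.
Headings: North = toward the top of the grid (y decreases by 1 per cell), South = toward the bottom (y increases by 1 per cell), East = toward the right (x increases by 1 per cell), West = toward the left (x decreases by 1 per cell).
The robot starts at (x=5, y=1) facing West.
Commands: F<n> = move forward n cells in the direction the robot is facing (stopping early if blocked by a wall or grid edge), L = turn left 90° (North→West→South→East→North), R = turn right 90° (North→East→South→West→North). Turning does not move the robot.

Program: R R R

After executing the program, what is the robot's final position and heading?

Answer: Final position: (x=5, y=1), facing South

Derivation:
Start: (x=5, y=1), facing West
  R: turn right, now facing North
  R: turn right, now facing East
  R: turn right, now facing South
Final: (x=5, y=1), facing South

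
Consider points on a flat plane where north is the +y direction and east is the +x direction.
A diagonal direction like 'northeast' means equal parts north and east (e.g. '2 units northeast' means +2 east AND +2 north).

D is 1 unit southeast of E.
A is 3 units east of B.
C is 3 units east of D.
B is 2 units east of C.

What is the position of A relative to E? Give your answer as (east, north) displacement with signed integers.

Answer: A is at (east=9, north=-1) relative to E.

Derivation:
Place E at the origin (east=0, north=0).
  D is 1 unit southeast of E: delta (east=+1, north=-1); D at (east=1, north=-1).
  C is 3 units east of D: delta (east=+3, north=+0); C at (east=4, north=-1).
  B is 2 units east of C: delta (east=+2, north=+0); B at (east=6, north=-1).
  A is 3 units east of B: delta (east=+3, north=+0); A at (east=9, north=-1).
Therefore A relative to E: (east=9, north=-1).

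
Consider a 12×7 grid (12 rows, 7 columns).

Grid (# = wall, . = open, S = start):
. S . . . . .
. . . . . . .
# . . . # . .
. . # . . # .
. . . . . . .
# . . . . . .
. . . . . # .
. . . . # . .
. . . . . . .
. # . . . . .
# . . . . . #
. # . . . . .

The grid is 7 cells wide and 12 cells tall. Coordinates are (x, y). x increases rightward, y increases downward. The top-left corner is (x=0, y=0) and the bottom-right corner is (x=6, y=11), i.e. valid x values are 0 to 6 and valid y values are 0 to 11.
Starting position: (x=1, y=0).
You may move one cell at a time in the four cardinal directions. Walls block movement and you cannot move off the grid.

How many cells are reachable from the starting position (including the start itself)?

BFS flood-fill from (x=1, y=0):
  Distance 0: (x=1, y=0)
  Distance 1: (x=0, y=0), (x=2, y=0), (x=1, y=1)
  Distance 2: (x=3, y=0), (x=0, y=1), (x=2, y=1), (x=1, y=2)
  Distance 3: (x=4, y=0), (x=3, y=1), (x=2, y=2), (x=1, y=3)
  Distance 4: (x=5, y=0), (x=4, y=1), (x=3, y=2), (x=0, y=3), (x=1, y=4)
  Distance 5: (x=6, y=0), (x=5, y=1), (x=3, y=3), (x=0, y=4), (x=2, y=4), (x=1, y=5)
  Distance 6: (x=6, y=1), (x=5, y=2), (x=4, y=3), (x=3, y=4), (x=2, y=5), (x=1, y=6)
  Distance 7: (x=6, y=2), (x=4, y=4), (x=3, y=5), (x=0, y=6), (x=2, y=6), (x=1, y=7)
  Distance 8: (x=6, y=3), (x=5, y=4), (x=4, y=5), (x=3, y=6), (x=0, y=7), (x=2, y=7), (x=1, y=8)
  Distance 9: (x=6, y=4), (x=5, y=5), (x=4, y=6), (x=3, y=7), (x=0, y=8), (x=2, y=8)
  Distance 10: (x=6, y=5), (x=3, y=8), (x=0, y=9), (x=2, y=9)
  Distance 11: (x=6, y=6), (x=4, y=8), (x=3, y=9), (x=2, y=10)
  Distance 12: (x=6, y=7), (x=5, y=8), (x=4, y=9), (x=1, y=10), (x=3, y=10), (x=2, y=11)
  Distance 13: (x=5, y=7), (x=6, y=8), (x=5, y=9), (x=4, y=10), (x=3, y=11)
  Distance 14: (x=6, y=9), (x=5, y=10), (x=4, y=11)
  Distance 15: (x=5, y=11)
  Distance 16: (x=6, y=11)
Total reachable: 72 (grid has 73 open cells total)

Answer: Reachable cells: 72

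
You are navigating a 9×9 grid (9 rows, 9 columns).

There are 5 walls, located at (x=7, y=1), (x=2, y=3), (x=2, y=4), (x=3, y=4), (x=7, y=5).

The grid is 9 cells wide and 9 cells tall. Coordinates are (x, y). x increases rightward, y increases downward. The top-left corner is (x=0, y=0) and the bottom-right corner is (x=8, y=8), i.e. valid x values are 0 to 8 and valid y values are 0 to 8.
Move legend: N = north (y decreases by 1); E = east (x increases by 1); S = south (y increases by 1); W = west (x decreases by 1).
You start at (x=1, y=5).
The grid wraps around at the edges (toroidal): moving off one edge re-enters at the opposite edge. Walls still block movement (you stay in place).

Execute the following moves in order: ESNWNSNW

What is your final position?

Answer: Final position: (x=0, y=4)

Derivation:
Start: (x=1, y=5)
  E (east): (x=1, y=5) -> (x=2, y=5)
  S (south): (x=2, y=5) -> (x=2, y=6)
  N (north): (x=2, y=6) -> (x=2, y=5)
  W (west): (x=2, y=5) -> (x=1, y=5)
  N (north): (x=1, y=5) -> (x=1, y=4)
  S (south): (x=1, y=4) -> (x=1, y=5)
  N (north): (x=1, y=5) -> (x=1, y=4)
  W (west): (x=1, y=4) -> (x=0, y=4)
Final: (x=0, y=4)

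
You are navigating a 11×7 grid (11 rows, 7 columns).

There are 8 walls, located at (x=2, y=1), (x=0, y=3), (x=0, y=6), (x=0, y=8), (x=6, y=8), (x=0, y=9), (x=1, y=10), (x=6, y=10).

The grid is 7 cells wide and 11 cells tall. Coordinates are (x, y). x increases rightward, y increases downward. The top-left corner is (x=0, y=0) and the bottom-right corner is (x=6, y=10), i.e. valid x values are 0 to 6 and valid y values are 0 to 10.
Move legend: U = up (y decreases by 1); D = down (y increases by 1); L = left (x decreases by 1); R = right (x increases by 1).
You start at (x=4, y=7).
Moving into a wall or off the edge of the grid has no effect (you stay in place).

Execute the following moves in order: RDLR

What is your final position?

Answer: Final position: (x=5, y=8)

Derivation:
Start: (x=4, y=7)
  R (right): (x=4, y=7) -> (x=5, y=7)
  D (down): (x=5, y=7) -> (x=5, y=8)
  L (left): (x=5, y=8) -> (x=4, y=8)
  R (right): (x=4, y=8) -> (x=5, y=8)
Final: (x=5, y=8)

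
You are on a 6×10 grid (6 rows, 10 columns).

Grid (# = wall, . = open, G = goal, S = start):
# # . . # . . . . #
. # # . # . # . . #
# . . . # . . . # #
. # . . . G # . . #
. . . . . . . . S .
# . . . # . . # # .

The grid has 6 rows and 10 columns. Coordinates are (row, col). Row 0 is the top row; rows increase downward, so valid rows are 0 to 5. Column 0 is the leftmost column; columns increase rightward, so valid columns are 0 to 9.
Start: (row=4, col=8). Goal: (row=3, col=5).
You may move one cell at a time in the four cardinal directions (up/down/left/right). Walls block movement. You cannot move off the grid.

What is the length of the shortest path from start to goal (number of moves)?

Answer: Shortest path length: 4

Derivation:
BFS from (row=4, col=8) until reaching (row=3, col=5):
  Distance 0: (row=4, col=8)
  Distance 1: (row=3, col=8), (row=4, col=7), (row=4, col=9)
  Distance 2: (row=3, col=7), (row=4, col=6), (row=5, col=9)
  Distance 3: (row=2, col=7), (row=4, col=5), (row=5, col=6)
  Distance 4: (row=1, col=7), (row=2, col=6), (row=3, col=5), (row=4, col=4), (row=5, col=5)  <- goal reached here
One shortest path (4 moves): (row=4, col=8) -> (row=4, col=7) -> (row=4, col=6) -> (row=4, col=5) -> (row=3, col=5)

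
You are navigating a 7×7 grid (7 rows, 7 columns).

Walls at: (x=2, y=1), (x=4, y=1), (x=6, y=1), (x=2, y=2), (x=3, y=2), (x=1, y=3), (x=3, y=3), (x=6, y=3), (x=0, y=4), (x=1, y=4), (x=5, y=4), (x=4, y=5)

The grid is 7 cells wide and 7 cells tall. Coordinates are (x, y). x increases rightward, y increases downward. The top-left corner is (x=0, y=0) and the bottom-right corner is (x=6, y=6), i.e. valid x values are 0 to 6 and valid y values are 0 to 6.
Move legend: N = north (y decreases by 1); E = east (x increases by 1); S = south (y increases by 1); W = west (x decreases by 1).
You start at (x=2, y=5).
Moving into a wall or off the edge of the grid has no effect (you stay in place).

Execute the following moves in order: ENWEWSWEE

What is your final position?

Start: (x=2, y=5)
  E (east): (x=2, y=5) -> (x=3, y=5)
  N (north): (x=3, y=5) -> (x=3, y=4)
  W (west): (x=3, y=4) -> (x=2, y=4)
  E (east): (x=2, y=4) -> (x=3, y=4)
  W (west): (x=3, y=4) -> (x=2, y=4)
  S (south): (x=2, y=4) -> (x=2, y=5)
  W (west): (x=2, y=5) -> (x=1, y=5)
  E (east): (x=1, y=5) -> (x=2, y=5)
  E (east): (x=2, y=5) -> (x=3, y=5)
Final: (x=3, y=5)

Answer: Final position: (x=3, y=5)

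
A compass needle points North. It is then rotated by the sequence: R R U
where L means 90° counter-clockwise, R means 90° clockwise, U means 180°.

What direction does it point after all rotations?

Answer: Final heading: North

Derivation:
Start: North
  R (right (90° clockwise)) -> East
  R (right (90° clockwise)) -> South
  U (U-turn (180°)) -> North
Final: North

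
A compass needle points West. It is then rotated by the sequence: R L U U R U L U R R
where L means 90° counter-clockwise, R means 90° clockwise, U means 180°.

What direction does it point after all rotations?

Start: West
  R (right (90° clockwise)) -> North
  L (left (90° counter-clockwise)) -> West
  U (U-turn (180°)) -> East
  U (U-turn (180°)) -> West
  R (right (90° clockwise)) -> North
  U (U-turn (180°)) -> South
  L (left (90° counter-clockwise)) -> East
  U (U-turn (180°)) -> West
  R (right (90° clockwise)) -> North
  R (right (90° clockwise)) -> East
Final: East

Answer: Final heading: East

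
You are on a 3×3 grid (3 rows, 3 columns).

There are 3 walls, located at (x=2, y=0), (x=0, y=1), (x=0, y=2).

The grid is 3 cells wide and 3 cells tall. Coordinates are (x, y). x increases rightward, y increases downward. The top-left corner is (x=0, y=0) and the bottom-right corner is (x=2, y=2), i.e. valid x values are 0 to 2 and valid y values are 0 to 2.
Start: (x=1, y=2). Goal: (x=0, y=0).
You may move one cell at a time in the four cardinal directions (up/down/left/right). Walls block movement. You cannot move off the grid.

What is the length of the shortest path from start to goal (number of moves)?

Answer: Shortest path length: 3

Derivation:
BFS from (x=1, y=2) until reaching (x=0, y=0):
  Distance 0: (x=1, y=2)
  Distance 1: (x=1, y=1), (x=2, y=2)
  Distance 2: (x=1, y=0), (x=2, y=1)
  Distance 3: (x=0, y=0)  <- goal reached here
One shortest path (3 moves): (x=1, y=2) -> (x=1, y=1) -> (x=1, y=0) -> (x=0, y=0)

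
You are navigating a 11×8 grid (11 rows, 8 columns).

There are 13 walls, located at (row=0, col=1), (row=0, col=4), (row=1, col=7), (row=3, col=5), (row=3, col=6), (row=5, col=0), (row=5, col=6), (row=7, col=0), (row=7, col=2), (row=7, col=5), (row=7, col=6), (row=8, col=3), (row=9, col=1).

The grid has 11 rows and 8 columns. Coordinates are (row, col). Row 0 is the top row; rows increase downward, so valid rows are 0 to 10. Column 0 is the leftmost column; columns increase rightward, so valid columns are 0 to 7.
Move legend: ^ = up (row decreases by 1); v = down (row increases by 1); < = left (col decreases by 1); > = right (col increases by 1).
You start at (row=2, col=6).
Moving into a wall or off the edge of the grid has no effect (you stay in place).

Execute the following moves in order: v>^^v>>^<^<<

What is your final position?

Start: (row=2, col=6)
  v (down): blocked, stay at (row=2, col=6)
  > (right): (row=2, col=6) -> (row=2, col=7)
  ^ (up): blocked, stay at (row=2, col=7)
  ^ (up): blocked, stay at (row=2, col=7)
  v (down): (row=2, col=7) -> (row=3, col=7)
  > (right): blocked, stay at (row=3, col=7)
  > (right): blocked, stay at (row=3, col=7)
  ^ (up): (row=3, col=7) -> (row=2, col=7)
  < (left): (row=2, col=7) -> (row=2, col=6)
  ^ (up): (row=2, col=6) -> (row=1, col=6)
  < (left): (row=1, col=6) -> (row=1, col=5)
  < (left): (row=1, col=5) -> (row=1, col=4)
Final: (row=1, col=4)

Answer: Final position: (row=1, col=4)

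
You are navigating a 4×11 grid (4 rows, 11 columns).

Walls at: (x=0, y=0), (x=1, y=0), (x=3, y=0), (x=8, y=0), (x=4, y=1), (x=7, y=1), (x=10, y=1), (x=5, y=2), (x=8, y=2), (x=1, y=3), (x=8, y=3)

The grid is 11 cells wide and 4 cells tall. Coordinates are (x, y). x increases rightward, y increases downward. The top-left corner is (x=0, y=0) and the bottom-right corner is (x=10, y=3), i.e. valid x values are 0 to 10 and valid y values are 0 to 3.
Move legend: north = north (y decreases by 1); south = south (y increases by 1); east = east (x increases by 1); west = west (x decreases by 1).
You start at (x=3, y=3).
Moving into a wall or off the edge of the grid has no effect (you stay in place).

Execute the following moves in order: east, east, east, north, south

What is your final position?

Answer: Final position: (x=6, y=3)

Derivation:
Start: (x=3, y=3)
  east (east): (x=3, y=3) -> (x=4, y=3)
  east (east): (x=4, y=3) -> (x=5, y=3)
  east (east): (x=5, y=3) -> (x=6, y=3)
  north (north): (x=6, y=3) -> (x=6, y=2)
  south (south): (x=6, y=2) -> (x=6, y=3)
Final: (x=6, y=3)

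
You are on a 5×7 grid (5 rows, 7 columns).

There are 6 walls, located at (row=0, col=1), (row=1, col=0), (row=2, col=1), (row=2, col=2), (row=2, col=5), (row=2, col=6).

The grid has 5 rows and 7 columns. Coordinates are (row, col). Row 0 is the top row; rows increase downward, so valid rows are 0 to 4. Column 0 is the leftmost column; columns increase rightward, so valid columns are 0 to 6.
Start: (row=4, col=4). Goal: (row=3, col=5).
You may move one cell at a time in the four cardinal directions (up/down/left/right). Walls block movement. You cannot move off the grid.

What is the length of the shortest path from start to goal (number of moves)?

Answer: Shortest path length: 2

Derivation:
BFS from (row=4, col=4) until reaching (row=3, col=5):
  Distance 0: (row=4, col=4)
  Distance 1: (row=3, col=4), (row=4, col=3), (row=4, col=5)
  Distance 2: (row=2, col=4), (row=3, col=3), (row=3, col=5), (row=4, col=2), (row=4, col=6)  <- goal reached here
One shortest path (2 moves): (row=4, col=4) -> (row=4, col=5) -> (row=3, col=5)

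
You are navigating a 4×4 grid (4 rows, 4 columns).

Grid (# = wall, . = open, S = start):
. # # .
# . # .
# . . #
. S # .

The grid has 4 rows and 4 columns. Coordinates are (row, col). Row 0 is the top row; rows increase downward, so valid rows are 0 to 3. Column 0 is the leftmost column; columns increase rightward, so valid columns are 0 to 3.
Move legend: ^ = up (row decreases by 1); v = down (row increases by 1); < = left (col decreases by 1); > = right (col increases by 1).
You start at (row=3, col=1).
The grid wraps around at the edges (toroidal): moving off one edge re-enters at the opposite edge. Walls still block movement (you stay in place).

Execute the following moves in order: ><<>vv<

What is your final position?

Start: (row=3, col=1)
  > (right): blocked, stay at (row=3, col=1)
  < (left): (row=3, col=1) -> (row=3, col=0)
  < (left): (row=3, col=0) -> (row=3, col=3)
  > (right): (row=3, col=3) -> (row=3, col=0)
  v (down): (row=3, col=0) -> (row=0, col=0)
  v (down): blocked, stay at (row=0, col=0)
  < (left): (row=0, col=0) -> (row=0, col=3)
Final: (row=0, col=3)

Answer: Final position: (row=0, col=3)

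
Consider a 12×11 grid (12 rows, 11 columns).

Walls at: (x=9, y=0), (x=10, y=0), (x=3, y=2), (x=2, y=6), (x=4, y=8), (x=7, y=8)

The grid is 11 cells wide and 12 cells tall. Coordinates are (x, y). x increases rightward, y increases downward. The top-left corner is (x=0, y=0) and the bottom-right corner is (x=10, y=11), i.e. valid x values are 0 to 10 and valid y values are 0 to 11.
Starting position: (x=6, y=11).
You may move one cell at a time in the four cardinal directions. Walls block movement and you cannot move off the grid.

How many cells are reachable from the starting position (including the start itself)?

BFS flood-fill from (x=6, y=11):
  Distance 0: (x=6, y=11)
  Distance 1: (x=6, y=10), (x=5, y=11), (x=7, y=11)
  Distance 2: (x=6, y=9), (x=5, y=10), (x=7, y=10), (x=4, y=11), (x=8, y=11)
  Distance 3: (x=6, y=8), (x=5, y=9), (x=7, y=9), (x=4, y=10), (x=8, y=10), (x=3, y=11), (x=9, y=11)
  Distance 4: (x=6, y=7), (x=5, y=8), (x=4, y=9), (x=8, y=9), (x=3, y=10), (x=9, y=10), (x=2, y=11), (x=10, y=11)
  Distance 5: (x=6, y=6), (x=5, y=7), (x=7, y=7), (x=8, y=8), (x=3, y=9), (x=9, y=9), (x=2, y=10), (x=10, y=10), (x=1, y=11)
  Distance 6: (x=6, y=5), (x=5, y=6), (x=7, y=6), (x=4, y=7), (x=8, y=7), (x=3, y=8), (x=9, y=8), (x=2, y=9), (x=10, y=9), (x=1, y=10), (x=0, y=11)
  Distance 7: (x=6, y=4), (x=5, y=5), (x=7, y=5), (x=4, y=6), (x=8, y=6), (x=3, y=7), (x=9, y=7), (x=2, y=8), (x=10, y=8), (x=1, y=9), (x=0, y=10)
  Distance 8: (x=6, y=3), (x=5, y=4), (x=7, y=4), (x=4, y=5), (x=8, y=5), (x=3, y=6), (x=9, y=6), (x=2, y=7), (x=10, y=7), (x=1, y=8), (x=0, y=9)
  Distance 9: (x=6, y=2), (x=5, y=3), (x=7, y=3), (x=4, y=4), (x=8, y=4), (x=3, y=5), (x=9, y=5), (x=10, y=6), (x=1, y=7), (x=0, y=8)
  Distance 10: (x=6, y=1), (x=5, y=2), (x=7, y=2), (x=4, y=3), (x=8, y=3), (x=3, y=4), (x=9, y=4), (x=2, y=5), (x=10, y=5), (x=1, y=6), (x=0, y=7)
  Distance 11: (x=6, y=0), (x=5, y=1), (x=7, y=1), (x=4, y=2), (x=8, y=2), (x=3, y=3), (x=9, y=3), (x=2, y=4), (x=10, y=4), (x=1, y=5), (x=0, y=6)
  Distance 12: (x=5, y=0), (x=7, y=0), (x=4, y=1), (x=8, y=1), (x=9, y=2), (x=2, y=3), (x=10, y=3), (x=1, y=4), (x=0, y=5)
  Distance 13: (x=4, y=0), (x=8, y=0), (x=3, y=1), (x=9, y=1), (x=2, y=2), (x=10, y=2), (x=1, y=3), (x=0, y=4)
  Distance 14: (x=3, y=0), (x=2, y=1), (x=10, y=1), (x=1, y=2), (x=0, y=3)
  Distance 15: (x=2, y=0), (x=1, y=1), (x=0, y=2)
  Distance 16: (x=1, y=0), (x=0, y=1)
  Distance 17: (x=0, y=0)
Total reachable: 126 (grid has 126 open cells total)

Answer: Reachable cells: 126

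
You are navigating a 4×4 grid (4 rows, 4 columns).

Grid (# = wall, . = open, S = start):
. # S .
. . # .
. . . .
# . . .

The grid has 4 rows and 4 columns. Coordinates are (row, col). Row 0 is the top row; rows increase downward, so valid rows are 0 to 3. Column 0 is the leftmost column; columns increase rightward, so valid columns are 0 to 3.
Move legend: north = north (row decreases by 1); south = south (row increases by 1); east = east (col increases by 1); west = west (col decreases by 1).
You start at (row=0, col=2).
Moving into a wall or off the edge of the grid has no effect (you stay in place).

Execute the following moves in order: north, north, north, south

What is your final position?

Answer: Final position: (row=0, col=2)

Derivation:
Start: (row=0, col=2)
  [×3]north (north): blocked, stay at (row=0, col=2)
  south (south): blocked, stay at (row=0, col=2)
Final: (row=0, col=2)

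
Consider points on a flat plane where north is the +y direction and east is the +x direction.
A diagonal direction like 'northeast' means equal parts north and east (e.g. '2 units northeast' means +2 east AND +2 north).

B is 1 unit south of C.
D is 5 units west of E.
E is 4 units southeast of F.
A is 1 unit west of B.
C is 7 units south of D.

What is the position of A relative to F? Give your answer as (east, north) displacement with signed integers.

Answer: A is at (east=-2, north=-12) relative to F.

Derivation:
Place F at the origin (east=0, north=0).
  E is 4 units southeast of F: delta (east=+4, north=-4); E at (east=4, north=-4).
  D is 5 units west of E: delta (east=-5, north=+0); D at (east=-1, north=-4).
  C is 7 units south of D: delta (east=+0, north=-7); C at (east=-1, north=-11).
  B is 1 unit south of C: delta (east=+0, north=-1); B at (east=-1, north=-12).
  A is 1 unit west of B: delta (east=-1, north=+0); A at (east=-2, north=-12).
Therefore A relative to F: (east=-2, north=-12).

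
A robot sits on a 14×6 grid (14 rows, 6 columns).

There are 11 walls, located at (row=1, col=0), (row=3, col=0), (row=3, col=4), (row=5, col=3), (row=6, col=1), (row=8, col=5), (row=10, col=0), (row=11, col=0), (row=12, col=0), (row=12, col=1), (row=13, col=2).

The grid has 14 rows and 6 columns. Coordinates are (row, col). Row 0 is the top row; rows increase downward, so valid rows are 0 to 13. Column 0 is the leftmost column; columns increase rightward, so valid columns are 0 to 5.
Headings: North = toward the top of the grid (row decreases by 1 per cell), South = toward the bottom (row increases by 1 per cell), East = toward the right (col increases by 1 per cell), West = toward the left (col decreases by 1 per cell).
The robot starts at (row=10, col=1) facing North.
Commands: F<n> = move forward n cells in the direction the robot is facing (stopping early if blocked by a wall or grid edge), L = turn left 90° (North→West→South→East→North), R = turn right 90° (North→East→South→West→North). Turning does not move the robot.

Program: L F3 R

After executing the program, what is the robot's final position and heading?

Answer: Final position: (row=10, col=1), facing North

Derivation:
Start: (row=10, col=1), facing North
  L: turn left, now facing West
  F3: move forward 0/3 (blocked), now at (row=10, col=1)
  R: turn right, now facing North
Final: (row=10, col=1), facing North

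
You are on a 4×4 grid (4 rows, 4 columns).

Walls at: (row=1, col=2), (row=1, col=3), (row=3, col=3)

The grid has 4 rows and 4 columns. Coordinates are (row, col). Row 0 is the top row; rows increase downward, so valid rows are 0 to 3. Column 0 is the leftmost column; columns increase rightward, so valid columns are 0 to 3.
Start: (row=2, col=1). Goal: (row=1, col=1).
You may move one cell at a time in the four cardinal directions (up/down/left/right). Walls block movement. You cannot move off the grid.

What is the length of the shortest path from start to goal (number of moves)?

Answer: Shortest path length: 1

Derivation:
BFS from (row=2, col=1) until reaching (row=1, col=1):
  Distance 0: (row=2, col=1)
  Distance 1: (row=1, col=1), (row=2, col=0), (row=2, col=2), (row=3, col=1)  <- goal reached here
One shortest path (1 moves): (row=2, col=1) -> (row=1, col=1)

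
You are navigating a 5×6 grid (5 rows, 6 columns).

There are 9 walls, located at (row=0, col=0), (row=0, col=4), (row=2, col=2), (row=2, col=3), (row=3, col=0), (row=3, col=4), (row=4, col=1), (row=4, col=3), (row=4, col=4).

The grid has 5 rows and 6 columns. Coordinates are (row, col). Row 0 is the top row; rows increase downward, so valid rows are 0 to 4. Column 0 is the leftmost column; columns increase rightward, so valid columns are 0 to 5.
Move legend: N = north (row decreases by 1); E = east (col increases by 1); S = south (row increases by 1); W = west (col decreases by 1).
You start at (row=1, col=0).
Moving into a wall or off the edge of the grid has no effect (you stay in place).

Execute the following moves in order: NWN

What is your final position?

Answer: Final position: (row=1, col=0)

Derivation:
Start: (row=1, col=0)
  N (north): blocked, stay at (row=1, col=0)
  W (west): blocked, stay at (row=1, col=0)
  N (north): blocked, stay at (row=1, col=0)
Final: (row=1, col=0)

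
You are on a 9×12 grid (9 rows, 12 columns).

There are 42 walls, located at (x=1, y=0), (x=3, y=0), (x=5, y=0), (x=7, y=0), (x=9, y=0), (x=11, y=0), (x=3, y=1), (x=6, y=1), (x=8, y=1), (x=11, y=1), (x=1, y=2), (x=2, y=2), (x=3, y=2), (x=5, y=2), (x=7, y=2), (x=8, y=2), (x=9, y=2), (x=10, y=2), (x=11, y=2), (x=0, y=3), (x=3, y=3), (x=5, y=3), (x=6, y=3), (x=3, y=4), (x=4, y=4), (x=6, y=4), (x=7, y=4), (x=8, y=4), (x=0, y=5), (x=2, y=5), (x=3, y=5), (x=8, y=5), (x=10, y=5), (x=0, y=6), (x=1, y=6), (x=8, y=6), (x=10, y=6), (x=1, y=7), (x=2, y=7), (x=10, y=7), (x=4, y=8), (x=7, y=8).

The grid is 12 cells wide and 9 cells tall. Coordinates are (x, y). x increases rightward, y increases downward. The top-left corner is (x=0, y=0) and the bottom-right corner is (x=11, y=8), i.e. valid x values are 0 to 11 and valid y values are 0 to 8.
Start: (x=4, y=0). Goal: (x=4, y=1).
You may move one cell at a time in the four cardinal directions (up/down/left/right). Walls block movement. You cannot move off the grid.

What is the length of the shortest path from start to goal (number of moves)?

Answer: Shortest path length: 1

Derivation:
BFS from (x=4, y=0) until reaching (x=4, y=1):
  Distance 0: (x=4, y=0)
  Distance 1: (x=4, y=1)  <- goal reached here
One shortest path (1 moves): (x=4, y=0) -> (x=4, y=1)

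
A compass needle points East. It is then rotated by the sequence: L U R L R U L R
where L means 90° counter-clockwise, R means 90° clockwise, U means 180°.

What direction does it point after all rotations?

Start: East
  L (left (90° counter-clockwise)) -> North
  U (U-turn (180°)) -> South
  R (right (90° clockwise)) -> West
  L (left (90° counter-clockwise)) -> South
  R (right (90° clockwise)) -> West
  U (U-turn (180°)) -> East
  L (left (90° counter-clockwise)) -> North
  R (right (90° clockwise)) -> East
Final: East

Answer: Final heading: East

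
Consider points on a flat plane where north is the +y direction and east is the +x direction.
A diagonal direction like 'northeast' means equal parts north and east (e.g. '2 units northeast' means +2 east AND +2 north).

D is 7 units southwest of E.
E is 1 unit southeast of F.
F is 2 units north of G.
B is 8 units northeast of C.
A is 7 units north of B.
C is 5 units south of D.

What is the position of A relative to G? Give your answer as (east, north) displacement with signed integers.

Place G at the origin (east=0, north=0).
  F is 2 units north of G: delta (east=+0, north=+2); F at (east=0, north=2).
  E is 1 unit southeast of F: delta (east=+1, north=-1); E at (east=1, north=1).
  D is 7 units southwest of E: delta (east=-7, north=-7); D at (east=-6, north=-6).
  C is 5 units south of D: delta (east=+0, north=-5); C at (east=-6, north=-11).
  B is 8 units northeast of C: delta (east=+8, north=+8); B at (east=2, north=-3).
  A is 7 units north of B: delta (east=+0, north=+7); A at (east=2, north=4).
Therefore A relative to G: (east=2, north=4).

Answer: A is at (east=2, north=4) relative to G.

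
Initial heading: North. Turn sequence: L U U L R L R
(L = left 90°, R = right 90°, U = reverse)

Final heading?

Answer: Final heading: West

Derivation:
Start: North
  L (left (90° counter-clockwise)) -> West
  U (U-turn (180°)) -> East
  U (U-turn (180°)) -> West
  L (left (90° counter-clockwise)) -> South
  R (right (90° clockwise)) -> West
  L (left (90° counter-clockwise)) -> South
  R (right (90° clockwise)) -> West
Final: West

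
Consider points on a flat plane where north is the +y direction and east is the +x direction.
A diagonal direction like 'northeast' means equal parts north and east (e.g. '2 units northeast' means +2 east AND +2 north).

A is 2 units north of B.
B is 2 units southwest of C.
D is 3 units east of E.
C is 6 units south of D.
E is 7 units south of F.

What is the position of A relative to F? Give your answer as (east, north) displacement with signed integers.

Answer: A is at (east=1, north=-13) relative to F.

Derivation:
Place F at the origin (east=0, north=0).
  E is 7 units south of F: delta (east=+0, north=-7); E at (east=0, north=-7).
  D is 3 units east of E: delta (east=+3, north=+0); D at (east=3, north=-7).
  C is 6 units south of D: delta (east=+0, north=-6); C at (east=3, north=-13).
  B is 2 units southwest of C: delta (east=-2, north=-2); B at (east=1, north=-15).
  A is 2 units north of B: delta (east=+0, north=+2); A at (east=1, north=-13).
Therefore A relative to F: (east=1, north=-13).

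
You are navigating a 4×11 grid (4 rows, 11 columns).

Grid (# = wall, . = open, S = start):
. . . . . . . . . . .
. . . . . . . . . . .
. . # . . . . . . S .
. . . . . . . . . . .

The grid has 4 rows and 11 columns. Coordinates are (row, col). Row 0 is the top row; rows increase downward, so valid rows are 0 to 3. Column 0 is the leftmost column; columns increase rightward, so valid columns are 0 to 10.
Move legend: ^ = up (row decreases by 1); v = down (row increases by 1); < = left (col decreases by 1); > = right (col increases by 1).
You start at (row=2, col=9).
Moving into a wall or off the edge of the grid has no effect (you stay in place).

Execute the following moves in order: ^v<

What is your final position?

Start: (row=2, col=9)
  ^ (up): (row=2, col=9) -> (row=1, col=9)
  v (down): (row=1, col=9) -> (row=2, col=9)
  < (left): (row=2, col=9) -> (row=2, col=8)
Final: (row=2, col=8)

Answer: Final position: (row=2, col=8)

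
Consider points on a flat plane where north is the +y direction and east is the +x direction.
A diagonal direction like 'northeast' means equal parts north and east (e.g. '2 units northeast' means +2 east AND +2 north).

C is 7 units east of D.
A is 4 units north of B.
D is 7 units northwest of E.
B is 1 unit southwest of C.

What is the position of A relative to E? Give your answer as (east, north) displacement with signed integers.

Place E at the origin (east=0, north=0).
  D is 7 units northwest of E: delta (east=-7, north=+7); D at (east=-7, north=7).
  C is 7 units east of D: delta (east=+7, north=+0); C at (east=0, north=7).
  B is 1 unit southwest of C: delta (east=-1, north=-1); B at (east=-1, north=6).
  A is 4 units north of B: delta (east=+0, north=+4); A at (east=-1, north=10).
Therefore A relative to E: (east=-1, north=10).

Answer: A is at (east=-1, north=10) relative to E.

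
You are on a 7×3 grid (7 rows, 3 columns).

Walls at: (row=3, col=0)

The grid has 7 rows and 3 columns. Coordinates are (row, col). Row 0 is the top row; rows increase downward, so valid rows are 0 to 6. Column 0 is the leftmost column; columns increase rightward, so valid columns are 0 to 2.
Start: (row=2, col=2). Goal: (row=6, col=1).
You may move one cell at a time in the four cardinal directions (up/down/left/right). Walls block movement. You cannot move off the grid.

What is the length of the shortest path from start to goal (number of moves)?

BFS from (row=2, col=2) until reaching (row=6, col=1):
  Distance 0: (row=2, col=2)
  Distance 1: (row=1, col=2), (row=2, col=1), (row=3, col=2)
  Distance 2: (row=0, col=2), (row=1, col=1), (row=2, col=0), (row=3, col=1), (row=4, col=2)
  Distance 3: (row=0, col=1), (row=1, col=0), (row=4, col=1), (row=5, col=2)
  Distance 4: (row=0, col=0), (row=4, col=0), (row=5, col=1), (row=6, col=2)
  Distance 5: (row=5, col=0), (row=6, col=1)  <- goal reached here
One shortest path (5 moves): (row=2, col=2) -> (row=2, col=1) -> (row=3, col=1) -> (row=4, col=1) -> (row=5, col=1) -> (row=6, col=1)

Answer: Shortest path length: 5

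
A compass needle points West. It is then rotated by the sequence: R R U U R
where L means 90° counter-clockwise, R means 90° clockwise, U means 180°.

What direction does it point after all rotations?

Answer: Final heading: South

Derivation:
Start: West
  R (right (90° clockwise)) -> North
  R (right (90° clockwise)) -> East
  U (U-turn (180°)) -> West
  U (U-turn (180°)) -> East
  R (right (90° clockwise)) -> South
Final: South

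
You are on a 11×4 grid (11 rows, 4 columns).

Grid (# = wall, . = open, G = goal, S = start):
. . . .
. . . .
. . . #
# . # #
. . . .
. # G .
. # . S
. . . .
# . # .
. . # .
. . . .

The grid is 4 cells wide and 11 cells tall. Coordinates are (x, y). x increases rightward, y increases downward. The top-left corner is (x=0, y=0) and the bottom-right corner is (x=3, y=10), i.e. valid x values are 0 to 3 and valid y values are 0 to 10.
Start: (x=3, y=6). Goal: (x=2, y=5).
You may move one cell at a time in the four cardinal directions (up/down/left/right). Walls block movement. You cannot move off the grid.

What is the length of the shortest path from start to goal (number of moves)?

Answer: Shortest path length: 2

Derivation:
BFS from (x=3, y=6) until reaching (x=2, y=5):
  Distance 0: (x=3, y=6)
  Distance 1: (x=3, y=5), (x=2, y=6), (x=3, y=7)
  Distance 2: (x=3, y=4), (x=2, y=5), (x=2, y=7), (x=3, y=8)  <- goal reached here
One shortest path (2 moves): (x=3, y=6) -> (x=2, y=6) -> (x=2, y=5)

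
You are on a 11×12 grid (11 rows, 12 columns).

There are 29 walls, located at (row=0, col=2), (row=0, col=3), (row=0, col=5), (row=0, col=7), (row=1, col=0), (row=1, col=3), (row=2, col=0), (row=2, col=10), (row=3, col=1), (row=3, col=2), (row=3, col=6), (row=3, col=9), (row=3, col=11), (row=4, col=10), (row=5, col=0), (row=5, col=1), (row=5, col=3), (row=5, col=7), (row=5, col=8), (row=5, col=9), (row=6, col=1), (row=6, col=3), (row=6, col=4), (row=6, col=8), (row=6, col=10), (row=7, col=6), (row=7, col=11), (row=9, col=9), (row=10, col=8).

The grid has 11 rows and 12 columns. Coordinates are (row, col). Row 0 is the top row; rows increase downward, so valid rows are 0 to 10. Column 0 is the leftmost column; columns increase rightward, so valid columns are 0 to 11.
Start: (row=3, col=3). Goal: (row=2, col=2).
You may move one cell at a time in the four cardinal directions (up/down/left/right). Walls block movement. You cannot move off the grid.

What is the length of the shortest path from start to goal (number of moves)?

Answer: Shortest path length: 2

Derivation:
BFS from (row=3, col=3) until reaching (row=2, col=2):
  Distance 0: (row=3, col=3)
  Distance 1: (row=2, col=3), (row=3, col=4), (row=4, col=3)
  Distance 2: (row=2, col=2), (row=2, col=4), (row=3, col=5), (row=4, col=2), (row=4, col=4)  <- goal reached here
One shortest path (2 moves): (row=3, col=3) -> (row=2, col=3) -> (row=2, col=2)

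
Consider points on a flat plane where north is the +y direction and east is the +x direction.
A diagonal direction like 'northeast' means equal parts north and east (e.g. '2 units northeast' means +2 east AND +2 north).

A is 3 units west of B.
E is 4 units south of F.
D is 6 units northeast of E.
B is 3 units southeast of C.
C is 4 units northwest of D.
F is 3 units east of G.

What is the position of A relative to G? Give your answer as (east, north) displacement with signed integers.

Place G at the origin (east=0, north=0).
  F is 3 units east of G: delta (east=+3, north=+0); F at (east=3, north=0).
  E is 4 units south of F: delta (east=+0, north=-4); E at (east=3, north=-4).
  D is 6 units northeast of E: delta (east=+6, north=+6); D at (east=9, north=2).
  C is 4 units northwest of D: delta (east=-4, north=+4); C at (east=5, north=6).
  B is 3 units southeast of C: delta (east=+3, north=-3); B at (east=8, north=3).
  A is 3 units west of B: delta (east=-3, north=+0); A at (east=5, north=3).
Therefore A relative to G: (east=5, north=3).

Answer: A is at (east=5, north=3) relative to G.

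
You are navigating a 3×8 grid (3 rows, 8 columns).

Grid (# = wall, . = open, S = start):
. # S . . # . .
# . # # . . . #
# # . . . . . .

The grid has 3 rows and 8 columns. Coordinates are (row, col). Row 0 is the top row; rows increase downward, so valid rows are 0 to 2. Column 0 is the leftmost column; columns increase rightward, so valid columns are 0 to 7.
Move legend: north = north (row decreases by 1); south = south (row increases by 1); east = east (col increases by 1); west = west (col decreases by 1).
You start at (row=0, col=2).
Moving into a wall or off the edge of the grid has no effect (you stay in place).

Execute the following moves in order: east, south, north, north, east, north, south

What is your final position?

Start: (row=0, col=2)
  east (east): (row=0, col=2) -> (row=0, col=3)
  south (south): blocked, stay at (row=0, col=3)
  north (north): blocked, stay at (row=0, col=3)
  north (north): blocked, stay at (row=0, col=3)
  east (east): (row=0, col=3) -> (row=0, col=4)
  north (north): blocked, stay at (row=0, col=4)
  south (south): (row=0, col=4) -> (row=1, col=4)
Final: (row=1, col=4)

Answer: Final position: (row=1, col=4)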